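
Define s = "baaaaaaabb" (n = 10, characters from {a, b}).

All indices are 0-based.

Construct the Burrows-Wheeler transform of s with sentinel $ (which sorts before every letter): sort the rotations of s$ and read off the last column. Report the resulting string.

rank  rotation     last
    0  $baaaaaaabb  b
    1  aaaaaaabb$b  b
    2  aaaaaabb$ba  a
    3  aaaaabb$baa  a
    4  aaaabb$baaa  a
    5  aaabb$baaaa  a
    6  aabb$baaaaa  a
    7  abb$baaaaaa  a
    8  b$baaaaaaab  b
    9  baaaaaaabb$  $
   10  bb$baaaaaaa  a

bbaaaaaab$a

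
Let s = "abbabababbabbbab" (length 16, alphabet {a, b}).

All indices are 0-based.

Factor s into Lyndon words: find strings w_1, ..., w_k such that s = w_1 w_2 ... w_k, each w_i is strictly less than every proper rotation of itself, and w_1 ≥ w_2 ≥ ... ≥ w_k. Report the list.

["abb", "abababbabbb", "ab"]

emit factor 1: 'abb' (i=0, period=3)
emit factor 2: 'abababbabbb' (i=3, period=11)
emit factor 3: 'ab' (i=14, period=2)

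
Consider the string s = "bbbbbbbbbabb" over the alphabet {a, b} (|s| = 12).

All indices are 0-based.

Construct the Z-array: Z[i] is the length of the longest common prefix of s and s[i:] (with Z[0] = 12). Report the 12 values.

[12, 8, 7, 6, 5, 4, 3, 2, 1, 0, 2, 1]

Z[0]=12
i=1: i≥r, start 0; Z[1]=8 grow→box=[1,9)
i=2: min(r-i=7, Z[1]=8)=7; Z[2]=7
i=3: min(r-i=6, Z[2]=7)=6; Z[3]=6
i=4: min(r-i=5, Z[3]=6)=5; Z[4]=5
i=5: min(r-i=4, Z[4]=5)=4; Z[5]=4
i=6: min(r-i=3, Z[5]=4)=3; Z[6]=3
i=7: min(r-i=2, Z[6]=3)=2; Z[7]=2
i=8: min(r-i=1, Z[7]=2)=1; Z[8]=1
i=9: i≥r, start 0; Z[9]=0
i=10: i≥r, start 0; Z[10]=2 grow→box=[10,12)
i=11: min(r-i=1, Z[1]=8)=1; Z[11]=1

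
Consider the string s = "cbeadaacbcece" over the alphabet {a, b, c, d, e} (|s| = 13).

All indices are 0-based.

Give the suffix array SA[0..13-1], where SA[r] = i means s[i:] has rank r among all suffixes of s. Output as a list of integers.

rank | idx | suffix
   0 |   5 | aacbcece
   1 |   6 | acbcece
   2 |   3 | adaacbcece
   3 |   8 | bcece
   4 |   1 | beadaacbcece
   5 |   7 | cbcece
   6 |   0 | cbeadaacbcece
   7 |  11 | ce
   8 |   9 | cece
   9 |   4 | daacbcece
  10 |  12 | e
  11 |   2 | eadaacbcece
  12 |  10 | ece

[5, 6, 3, 8, 1, 7, 0, 11, 9, 4, 12, 2, 10]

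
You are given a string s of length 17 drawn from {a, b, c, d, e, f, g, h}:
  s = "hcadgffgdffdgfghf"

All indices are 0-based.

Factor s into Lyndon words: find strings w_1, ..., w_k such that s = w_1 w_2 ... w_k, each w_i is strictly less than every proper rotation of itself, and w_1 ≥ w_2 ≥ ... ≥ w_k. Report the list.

["h", "c", "adgffgdffdgfghf"]

emit factor 1: 'h' (i=0, period=1)
emit factor 2: 'c' (i=1, period=1)
emit factor 3: 'adgffgdffdgfghf' (i=2, period=15)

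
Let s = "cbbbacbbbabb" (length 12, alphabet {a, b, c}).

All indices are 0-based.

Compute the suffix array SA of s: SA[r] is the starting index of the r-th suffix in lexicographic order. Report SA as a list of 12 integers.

[9, 4, 11, 8, 3, 10, 7, 2, 6, 1, 5, 0]

rank | idx | suffix
   0 |   9 | abb
   1 |   4 | acbbbabb
   2 |  11 | b
   3 |   8 | babb
   4 |   3 | bacbbbabb
   5 |  10 | bb
   6 |   7 | bbabb
   7 |   2 | bbacbbbabb
   8 |   6 | bbbabb
   9 |   1 | bbbacbbbabb
  10 |   5 | cbbbabb
  11 |   0 | cbbbacbbbabb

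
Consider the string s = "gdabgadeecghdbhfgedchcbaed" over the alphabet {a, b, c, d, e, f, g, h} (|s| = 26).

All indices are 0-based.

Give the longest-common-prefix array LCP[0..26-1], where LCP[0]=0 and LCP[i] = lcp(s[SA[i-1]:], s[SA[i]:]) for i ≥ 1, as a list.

[0, 1, 1, 0, 1, 1, 0, 1, 1, 0, 1, 1, 1, 1, 0, 1, 2, 1, 0, 0, 1, 1, 1, 0, 1, 1]

rank | idx | suffix
   0 |   2 | abgadeecghdbhfgedchcbaed
   1 |   5 | adeecghdbhfgedchcbaed
   2 |  23 | aed
   3 |  22 | baed
   4 |   3 | bgadeecghdbhfgedchcbaed
   5 |  13 | bhfgedchcbaed
   6 |  21 | cbaed
   7 |   9 | cghdbhfgedchcbaed
   8 |  19 | chcbaed
   9 |  25 | d
  10 |   1 | dabgadeecghdbhfgedchcbaed
  11 |  12 | dbhfgedchcbaed
  12 |  18 | dchcbaed
  13 |   6 | deecghdbhfgedchcbaed
  14 |   8 | ecghdbhfgedchcbaed
  15 |  24 | ed
  16 |  17 | edchcbaed
  17 |   7 | eecghdbhfgedchcbaed
  18 |  15 | fgedchcbaed
  19 |   4 | gadeecghdbhfgedchcbaed
  20 |   0 | gdabgadeecghdbhfgedchcbaed
  21 |  16 | gedchcbaed
  22 |  10 | ghdbhfgedchcbaed
  23 |  20 | hcbaed
  24 |  11 | hdbhfgedchcbaed
  25 |  14 | hfgedchcbaed

SA = [2, 5, 23, 22, 3, 13, 21, 9, 19, 25, 1, 12, 18, 6, 8, 24, 17, 7, 15, 4, 0, 16, 10, 20, 11, 14]
i: (SA[i-1],SA[i]) lcp shared
  1: (2,5) 1 'a'
  2: (5,23) 1 'a'
  3: (23,22) 0 ''
  4: (22,3) 1 'b'
  5: (3,13) 1 'b'
  6: (13,21) 0 ''
  7: (21,9) 1 'c'
  8: (9,19) 1 'c'
  9: (19,25) 0 ''
  10: (25,1) 1 'd'
  11: (1,12) 1 'd'
  12: (12,18) 1 'd'
  13: (18,6) 1 'd'
  14: (6,8) 0 ''
  15: (8,24) 1 'e'
  16: (24,17) 2 'ed'
  17: (17,7) 1 'e'
  18: (7,15) 0 ''
  19: (15,4) 0 ''
  20: (4,0) 1 'g'
  21: (0,16) 1 'g'
  22: (16,10) 1 'g'
  23: (10,20) 0 ''
  24: (20,11) 1 'h'
  25: (11,14) 1 'h'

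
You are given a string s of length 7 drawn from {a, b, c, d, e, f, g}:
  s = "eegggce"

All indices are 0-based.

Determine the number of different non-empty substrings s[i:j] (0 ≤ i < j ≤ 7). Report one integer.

23

sorted suffixes:
  #0 SA[0]=5  'ce'
  #1 SA[1]=6  'e'
  #2 SA[2]=0  'eegggce'
  #3 SA[3]=1  'egggce'
  #4 SA[4]=4  'gce'
  #5 SA[5]=3  'ggce'
  #6 SA[6]=2  'gggce'

SA = [5, 6, 0, 1, 4, 3, 2]
[i] adj suffixes → lcp
  [1] 5/6 → 0 ('')
  [2] 6/0 → 1 ('e')
  [3] 0/1 → 1 ('e')
  [4] 1/4 → 0 ('')
  [5] 4/3 → 1 ('g')
  [6] 3/2 → 2 ('gg')

n(n+1)/2 = 7·8/2 = 28
Σ LCP = 0 + 0 + 1 + 1 + 0 + 1 + 2 = 5
distinct = 28 − 5 = 23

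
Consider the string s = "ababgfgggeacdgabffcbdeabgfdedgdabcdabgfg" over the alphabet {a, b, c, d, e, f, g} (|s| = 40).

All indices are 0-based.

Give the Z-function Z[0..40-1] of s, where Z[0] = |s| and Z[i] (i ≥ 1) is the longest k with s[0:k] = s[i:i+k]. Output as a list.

[40, 0, 2, 0, 0, 0, 0, 0, 0, 0, 1, 0, 0, 0, 2, 0, 0, 0, 0, 0, 0, 0, 2, 0, 0, 0, 0, 0, 0, 0, 0, 2, 0, 0, 0, 2, 0, 0, 0, 0]

Z[0]=40
i=1: i≥r, start 0; Z[1]=0
i=2: i≥r, start 0; Z[2]=2 grow→box=[2,4)
i=3: min(r-i=1, Z[1]=0)=0; Z[3]=0
i=4: i≥r, start 0; Z[4]=0
i=5: i≥r, start 0; Z[5]=0
i=6: i≥r, start 0; Z[6]=0
i=7: i≥r, start 0; Z[7]=0
i=8: i≥r, start 0; Z[8]=0
i=9: i≥r, start 0; Z[9]=0
i=10: i≥r, start 0; Z[10]=1 grow→box=[10,11)
i=11: i≥r, start 0; Z[11]=0
i=12: i≥r, start 0; Z[12]=0
i=13: i≥r, start 0; Z[13]=0
i=14: i≥r, start 0; Z[14]=2 grow→box=[14,16)
i=15: min(r-i=1, Z[1]=0)=0; Z[15]=0
i=16: i≥r, start 0; Z[16]=0
i=17: i≥r, start 0; Z[17]=0
i=18: i≥r, start 0; Z[18]=0
i=19: i≥r, start 0; Z[19]=0
i=20: i≥r, start 0; Z[20]=0
i=21: i≥r, start 0; Z[21]=0
i=22: i≥r, start 0; Z[22]=2 grow→box=[22,24)
i=23: min(r-i=1, Z[1]=0)=0; Z[23]=0
i=24: i≥r, start 0; Z[24]=0
i=25: i≥r, start 0; Z[25]=0
i=26: i≥r, start 0; Z[26]=0
i=27: i≥r, start 0; Z[27]=0
i=28: i≥r, start 0; Z[28]=0
i=29: i≥r, start 0; Z[29]=0
i=30: i≥r, start 0; Z[30]=0
i=31: i≥r, start 0; Z[31]=2 grow→box=[31,33)
i=32: min(r-i=1, Z[1]=0)=0; Z[32]=0
i=33: i≥r, start 0; Z[33]=0
i=34: i≥r, start 0; Z[34]=0
i=35: i≥r, start 0; Z[35]=2 grow→box=[35,37)
i=36: min(r-i=1, Z[1]=0)=0; Z[36]=0
i=37: i≥r, start 0; Z[37]=0
i=38: i≥r, start 0; Z[38]=0
i=39: i≥r, start 0; Z[39]=0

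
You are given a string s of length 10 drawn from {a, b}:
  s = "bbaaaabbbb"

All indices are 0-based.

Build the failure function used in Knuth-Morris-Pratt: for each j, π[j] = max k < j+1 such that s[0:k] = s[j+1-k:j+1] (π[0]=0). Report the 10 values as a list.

[0, 1, 0, 0, 0, 0, 1, 2, 2, 2]

π[0] = 0
j=1 s[j]='b': π[1]=1 (border 'b')
j=2 s[j]='a': k: 1→0; π[2]=0 (border '')
j=3 s[j]='a': π[3]=0 (border '')
j=4 s[j]='a': π[4]=0 (border '')
j=5 s[j]='a': π[5]=0 (border '')
j=6 s[j]='b': π[6]=1 (border 'b')
j=7 s[j]='b': π[7]=2 (border 'bb')
j=8 s[j]='b': k: 2→1; π[8]=2 (border 'bb')
j=9 s[j]='b': k: 2→1; π[9]=2 (border 'bb')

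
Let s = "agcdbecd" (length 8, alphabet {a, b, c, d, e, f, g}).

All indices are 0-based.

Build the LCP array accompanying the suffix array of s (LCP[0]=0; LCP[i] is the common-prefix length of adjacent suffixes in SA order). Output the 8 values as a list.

[0, 0, 0, 2, 0, 1, 0, 0]

rank | idx | suffix
   0 |   0 | agcdbecd
   1 |   4 | becd
   2 |   6 | cd
   3 |   2 | cdbecd
   4 |   7 | d
   5 |   3 | dbecd
   6 |   5 | ecd
   7 |   1 | gcdbecd

SA = [0, 4, 6, 2, 7, 3, 5, 1]
rank  pair      lcp
   1  s[0:],s[4:]  0  ''
   2  s[4:],s[6:]  0  ''
   3  s[6:],s[2:]  2  'cd'
   4  s[2:],s[7:]  0  ''
   5  s[7:],s[3:]  1  'd'
   6  s[3:],s[5:]  0  ''
   7  s[5:],s[1:]  0  ''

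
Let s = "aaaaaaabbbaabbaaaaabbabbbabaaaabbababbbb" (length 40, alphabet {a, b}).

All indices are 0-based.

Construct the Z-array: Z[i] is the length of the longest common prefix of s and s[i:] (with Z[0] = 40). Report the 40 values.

Z[0]=40
i=1: i≥r, start 0; Z[1]=6 grow→box=[1,7)
i=2: min(r-i=5, Z[1]=6)=5; Z[2]=5
i=3: min(r-i=4, Z[2]=5)=4; Z[3]=4
i=4: min(r-i=3, Z[3]=4)=3; Z[4]=3
i=5: min(r-i=2, Z[4]=3)=2; Z[5]=2
i=6: min(r-i=1, Z[5]=2)=1; Z[6]=1
i=7: i≥r, start 0; Z[7]=0
i=8: i≥r, start 0; Z[8]=0
i=9: i≥r, start 0; Z[9]=0
i=10: i≥r, start 0; Z[10]=2 grow→box=[10,12)
i=11: min(r-i=1, Z[1]=6)=1; Z[11]=1
i=12: i≥r, start 0; Z[12]=0
i=13: i≥r, start 0; Z[13]=0
i=14: i≥r, start 0; Z[14]=5 grow→box=[14,19)
i=15: min(r-i=4, Z[1]=6)=4; Z[15]=4
i=16: min(r-i=3, Z[2]=5)=3; Z[16]=3
i=17: min(r-i=2, Z[3]=4)=2; Z[17]=2
i=18: min(r-i=1, Z[4]=3)=1; Z[18]=1
i=19: i≥r, start 0; Z[19]=0
i=20: i≥r, start 0; Z[20]=0
i=21: i≥r, start 0; Z[21]=1 grow→box=[21,22)
i=22: i≥r, start 0; Z[22]=0
i=23: i≥r, start 0; Z[23]=0
i=24: i≥r, start 0; Z[24]=0
i=25: i≥r, start 0; Z[25]=1 grow→box=[25,26)
i=26: i≥r, start 0; Z[26]=0
i=27: i≥r, start 0; Z[27]=4 grow→box=[27,31)
i=28: min(r-i=3, Z[1]=6)=3; Z[28]=3
i=29: min(r-i=2, Z[2]=5)=2; Z[29]=2
i=30: min(r-i=1, Z[3]=4)=1; Z[30]=1
i=31: i≥r, start 0; Z[31]=0
i=32: i≥r, start 0; Z[32]=0
i=33: i≥r, start 0; Z[33]=1 grow→box=[33,34)
i=34: i≥r, start 0; Z[34]=0
i=35: i≥r, start 0; Z[35]=1 grow→box=[35,36)
i=36: i≥r, start 0; Z[36]=0
i=37: i≥r, start 0; Z[37]=0
i=38: i≥r, start 0; Z[38]=0
i=39: i≥r, start 0; Z[39]=0

[40, 6, 5, 4, 3, 2, 1, 0, 0, 0, 2, 1, 0, 0, 5, 4, 3, 2, 1, 0, 0, 1, 0, 0, 0, 1, 0, 4, 3, 2, 1, 0, 0, 1, 0, 1, 0, 0, 0, 0]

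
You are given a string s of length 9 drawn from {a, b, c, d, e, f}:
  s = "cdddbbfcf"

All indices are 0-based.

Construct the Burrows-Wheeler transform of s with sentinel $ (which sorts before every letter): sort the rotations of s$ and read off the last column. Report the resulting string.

fdb$fddccb

rank  rotation    last
    0  $cdddbbfcf  f
    1  bbfcf$cddd  d
    2  bfcf$cdddb  b
    3  cdddbbfcf$  $
    4  cf$cdddbbf  f
    5  dbbfcf$cdd  d
    6  ddbbfcf$cd  d
    7  dddbbfcf$c  c
    8  f$cdddbbfc  c
    9  fcf$cdddbb  b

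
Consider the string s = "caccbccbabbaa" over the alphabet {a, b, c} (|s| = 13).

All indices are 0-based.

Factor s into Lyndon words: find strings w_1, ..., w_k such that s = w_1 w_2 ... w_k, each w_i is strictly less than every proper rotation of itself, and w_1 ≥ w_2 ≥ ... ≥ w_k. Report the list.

emit factor 1: 'c' (i=0, period=1)
emit factor 2: 'accbccb' (i=1, period=7)
emit factor 3: 'abb' (i=8, period=3)
emit factor 4: 'a' (i=11, period=1)
emit factor 5: 'a' (i=12, period=1)

["c", "accbccb", "abb", "a", "a"]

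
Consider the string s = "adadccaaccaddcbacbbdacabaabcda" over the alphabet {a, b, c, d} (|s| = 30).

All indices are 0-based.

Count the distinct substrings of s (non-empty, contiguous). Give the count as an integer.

sorted suffixes:
  #0 SA[0]=29  'a'
  #1 SA[1]=24  'aabcda'
  #2 SA[2]=6  'aaccaddcbacbbdacabaabcda'
  #3 SA[3]=22  'abaabcda'
  #4 SA[4]=25  'abcda'
  #5 SA[5]=20  'acabaabcda'
  #6 SA[6]=15  'acbbdacabaabcda'
  #7 SA[7]=7  'accaddcbacbbdacabaabcda'
  #8 SA[8]=0  'adadccaaccaddcbacbbdacabaabcda'
  #9 SA[9]=2  'adccaaccaddcbacbbdacabaabcda'
  #10 SA[10]=10  'addcbacbbdacabaabcda'
  #11 SA[11]=23  'baabcda'
  #12 SA[12]=14  'bacbbdacabaabcda'
  #13 SA[13]=17  'bbdacabaabcda'
  #14 SA[14]=26  'bcda'
  #15 SA[15]=18  'bdacabaabcda'
  #16 SA[16]=5  'caaccaddcbacbbdacabaabcda'
  #17 SA[17]=21  'cabaabcda'
  #18 SA[18]=9  'caddcbacbbdacabaabcda'
  #19 SA[19]=13  'cbacbbdacabaabcda'
  #20 SA[20]=16  'cbbdacabaabcda'
  #21 SA[21]=4  'ccaaccaddcbacbbdacabaabcda'
  #22 SA[22]=8  'ccaddcbacbbdacabaabcda'
  #23 SA[23]=27  'cda'
  #24 SA[24]=28  'da'
  #25 SA[25]=19  'dacabaabcda'
  #26 SA[26]=1  'dadccaaccaddcbacbbdacabaabcda'
  #27 SA[27]=12  'dcbacbbdacabaabcda'
  #28 SA[28]=3  'dccaaccaddcbacbbdacabaabcda'
  #29 SA[29]=11  'ddcbacbbdacabaabcda'

SA = [29, 24, 6, 22, 25, 20, 15, 7, 0, 2, 10, 23, 14, 17, 26, 18, 5, 21, 9, 13, 16, 4, 8, 27, 28, 19, 1, 12, 3, 11]
[i] adj suffixes → lcp
  [1] 29/24 → 1 ('a')
  [2] 24/6 → 2 ('aa')
  [3] 6/22 → 1 ('a')
  [4] 22/25 → 2 ('ab')
  [5] 25/20 → 1 ('a')
  [6] 20/15 → 2 ('ac')
  [7] 15/7 → 2 ('ac')
  [8] 7/0 → 1 ('a')
  [9] 0/2 → 2 ('ad')
  [10] 2/10 → 2 ('ad')
  [11] 10/23 → 0 ('')
  [12] 23/14 → 2 ('ba')
  [13] 14/17 → 1 ('b')
  [14] 17/26 → 1 ('b')
  [15] 26/18 → 1 ('b')
  [16] 18/5 → 0 ('')
  [17] 5/21 → 2 ('ca')
  [18] 21/9 → 2 ('ca')
  [19] 9/13 → 1 ('c')
  [20] 13/16 → 2 ('cb')
  [21] 16/4 → 1 ('c')
  [22] 4/8 → 3 ('cca')
  [23] 8/27 → 1 ('c')
  [24] 27/28 → 0 ('')
  [25] 28/19 → 2 ('da')
  [26] 19/1 → 2 ('da')
  [27] 1/12 → 1 ('d')
  [28] 12/3 → 2 ('dc')
  [29] 3/11 → 1 ('d')

n(n+1)/2 = 30·31/2 = 465
Σ LCP = 0 + 1 + 2 + 1 + 2 + 1 + 2 + 2 + 1 + 2 + 2 + 0 + 2 + 1 + 1 + 1 + 0 + 2 + 2 + 1 + 2 + 1 + 3 + 1 + 0 + 2 + 2 + 1 + 2 + 1 = 41
distinct = 465 − 41 = 424

424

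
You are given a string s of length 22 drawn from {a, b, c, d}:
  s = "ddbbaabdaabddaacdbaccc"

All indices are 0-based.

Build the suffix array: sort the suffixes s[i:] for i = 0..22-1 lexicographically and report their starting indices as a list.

rank→(start, suffix):
  0 → (4, 'aabdaabddaacdbaccc')
  1 → (8, 'aabddaacdbaccc')
  2 → (13, 'aacdbaccc')
  3 → (5, 'abdaabddaacdbaccc')
  4 → (9, 'abddaacdbaccc')
  5 → (18, 'accc')
  6 → (14, 'acdbaccc')
  7 → (3, 'baabdaabddaacdbaccc')
  8 → (17, 'baccc')
  9 → (2, 'bbaabdaabddaacdbaccc')
  10 → (6, 'bdaabddaacdbaccc')
  11 → (10, 'bddaacdbaccc')
  12 → (21, 'c')
  13 → (20, 'cc')
  14 → (19, 'ccc')
  15 → (15, 'cdbaccc')
  16 → (7, 'daabddaacdbaccc')
  17 → (12, 'daacdbaccc')
  18 → (16, 'dbaccc')
  19 → (1, 'dbbaabdaabddaacdbaccc')
  20 → (11, 'ddaacdbaccc')
  21 → (0, 'ddbbaabdaabddaacdbaccc')

[4, 8, 13, 5, 9, 18, 14, 3, 17, 2, 6, 10, 21, 20, 19, 15, 7, 12, 16, 1, 11, 0]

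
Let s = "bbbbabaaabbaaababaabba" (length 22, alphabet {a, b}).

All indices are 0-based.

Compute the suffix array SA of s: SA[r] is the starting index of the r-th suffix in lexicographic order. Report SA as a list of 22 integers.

[21, 11, 6, 12, 17, 7, 4, 15, 13, 18, 8, 20, 10, 5, 16, 3, 14, 19, 9, 2, 1, 0]

rank | idx | suffix
   0 |  21 | a
   1 |  11 | aaababaabba
   2 |   6 | aaabbaaababaabba
   3 |  12 | aababaabba
   4 |  17 | aabba
   5 |   7 | aabbaaababaabba
   6 |   4 | abaaabbaaababaabba
   7 |  15 | abaabba
   8 |  13 | ababaabba
   9 |  18 | abba
  10 |   8 | abbaaababaabba
  11 |  20 | ba
  12 |  10 | baaababaabba
  13 |   5 | baaabbaaababaabba
  14 |  16 | baabba
  15 |   3 | babaaabbaaababaabba
  16 |  14 | babaabba
  17 |  19 | bba
  18 |   9 | bbaaababaabba
  19 |   2 | bbabaaabbaaababaabba
  20 |   1 | bbbabaaabbaaababaabba
  21 |   0 | bbbbabaaabbaaababaabba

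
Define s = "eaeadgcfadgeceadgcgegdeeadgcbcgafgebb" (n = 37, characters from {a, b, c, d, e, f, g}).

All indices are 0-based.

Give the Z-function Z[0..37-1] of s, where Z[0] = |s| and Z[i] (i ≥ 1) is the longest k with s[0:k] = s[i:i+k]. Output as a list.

Z[0]=37
i=1: i≥r, start 0; Z[1]=0
i=2: i≥r, start 0; Z[2]=2 grow→box=[2,4)
i=3: min(r-i=1, Z[1]=0)=0; Z[3]=0
i=4: i≥r, start 0; Z[4]=0
i=5: i≥r, start 0; Z[5]=0
i=6: i≥r, start 0; Z[6]=0
i=7: i≥r, start 0; Z[7]=0
i=8: i≥r, start 0; Z[8]=0
i=9: i≥r, start 0; Z[9]=0
i=10: i≥r, start 0; Z[10]=0
i=11: i≥r, start 0; Z[11]=1 grow→box=[11,12)
i=12: i≥r, start 0; Z[12]=0
i=13: i≥r, start 0; Z[13]=2 grow→box=[13,15)
i=14: min(r-i=1, Z[1]=0)=0; Z[14]=0
i=15: i≥r, start 0; Z[15]=0
i=16: i≥r, start 0; Z[16]=0
i=17: i≥r, start 0; Z[17]=0
i=18: i≥r, start 0; Z[18]=0
i=19: i≥r, start 0; Z[19]=1 grow→box=[19,20)
i=20: i≥r, start 0; Z[20]=0
i=21: i≥r, start 0; Z[21]=0
i=22: i≥r, start 0; Z[22]=1 grow→box=[22,23)
i=23: i≥r, start 0; Z[23]=2 grow→box=[23,25)
i=24: min(r-i=1, Z[1]=0)=0; Z[24]=0
i=25: i≥r, start 0; Z[25]=0
i=26: i≥r, start 0; Z[26]=0
i=27: i≥r, start 0; Z[27]=0
i=28: i≥r, start 0; Z[28]=0
i=29: i≥r, start 0; Z[29]=0
i=30: i≥r, start 0; Z[30]=0
i=31: i≥r, start 0; Z[31]=0
i=32: i≥r, start 0; Z[32]=0
i=33: i≥r, start 0; Z[33]=0
i=34: i≥r, start 0; Z[34]=1 grow→box=[34,35)
i=35: i≥r, start 0; Z[35]=0
i=36: i≥r, start 0; Z[36]=0

[37, 0, 2, 0, 0, 0, 0, 0, 0, 0, 0, 1, 0, 2, 0, 0, 0, 0, 0, 1, 0, 0, 1, 2, 0, 0, 0, 0, 0, 0, 0, 0, 0, 0, 1, 0, 0]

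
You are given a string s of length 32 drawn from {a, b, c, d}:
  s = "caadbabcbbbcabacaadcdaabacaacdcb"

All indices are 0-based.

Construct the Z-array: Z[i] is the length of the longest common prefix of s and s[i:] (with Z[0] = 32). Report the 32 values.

[32, 0, 0, 0, 0, 0, 0, 1, 0, 0, 0, 2, 0, 0, 0, 4, 0, 0, 0, 1, 0, 0, 0, 0, 0, 3, 0, 0, 1, 0, 1, 0]

Z[0]=32
i=1: fresh scan; Z[1]=0
i=2: fresh scan; Z[2]=0
i=3: fresh scan; Z[3]=0
i=4: fresh scan; Z[4]=0
i=5: fresh scan; Z[5]=0
i=6: fresh scan; Z[6]=0
i=7: fresh scan; Z[7]=1 scan→box=[7,8)
i=8: fresh scan; Z[8]=0
i=9: fresh scan; Z[9]=0
i=10: fresh scan; Z[10]=0
i=11: fresh scan; Z[11]=2 scan→box=[11,13)
i=12: min(r-i=1, Z[1]=0)=0; Z[12]=0
i=13: fresh scan; Z[13]=0
i=14: fresh scan; Z[14]=0
i=15: fresh scan; Z[15]=4 scan→box=[15,19)
i=16: min(r-i=3, Z[1]=0)=0; Z[16]=0
i=17: min(r-i=2, Z[2]=0)=0; Z[17]=0
i=18: min(r-i=1, Z[3]=0)=0; Z[18]=0
i=19: fresh scan; Z[19]=1 scan→box=[19,20)
i=20: fresh scan; Z[20]=0
i=21: fresh scan; Z[21]=0
i=22: fresh scan; Z[22]=0
i=23: fresh scan; Z[23]=0
i=24: fresh scan; Z[24]=0
i=25: fresh scan; Z[25]=3 scan→box=[25,28)
i=26: min(r-i=2, Z[1]=0)=0; Z[26]=0
i=27: min(r-i=1, Z[2]=0)=0; Z[27]=0
i=28: fresh scan; Z[28]=1 scan→box=[28,29)
i=29: fresh scan; Z[29]=0
i=30: fresh scan; Z[30]=1 scan→box=[30,31)
i=31: fresh scan; Z[31]=0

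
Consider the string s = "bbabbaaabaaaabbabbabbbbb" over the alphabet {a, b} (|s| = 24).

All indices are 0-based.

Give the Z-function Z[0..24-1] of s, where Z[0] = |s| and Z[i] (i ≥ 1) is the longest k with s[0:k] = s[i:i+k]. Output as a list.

Z[0]=24
i=1: outside box; Z[1]=1 extend→box=[1,2)
i=2: outside box; Z[2]=0
i=3: outside box; Z[3]=3 extend→box=[3,6)
i=4: min(r-i=2, Z[1]=1)=1; Z[4]=1
i=5: min(r-i=1, Z[2]=0)=0; Z[5]=0
i=6: outside box; Z[6]=0
i=7: outside box; Z[7]=0
i=8: outside box; Z[8]=1 extend→box=[8,9)
i=9: outside box; Z[9]=0
i=10: outside box; Z[10]=0
i=11: outside box; Z[11]=0
i=12: outside box; Z[12]=0
i=13: outside box; Z[13]=6 extend→box=[13,19)
i=14: min(r-i=5, Z[1]=1)=1; Z[14]=1
i=15: min(r-i=4, Z[2]=0)=0; Z[15]=0
i=16: min(r-i=3, Z[3]=3)=3; Z[16]=5 extend→box=[16,21)
i=17: min(r-i=4, Z[1]=1)=1; Z[17]=1
i=18: min(r-i=3, Z[2]=0)=0; Z[18]=0
i=19: min(r-i=2, Z[3]=3)=2; Z[19]=2
i=20: min(r-i=1, Z[4]=1)=1; Z[20]=2 extend→box=[20,22)
i=21: min(r-i=1, Z[1]=1)=1; Z[21]=2 extend→box=[21,23)
i=22: min(r-i=1, Z[1]=1)=1; Z[22]=2 extend→box=[22,24)
i=23: min(r-i=1, Z[1]=1)=1; Z[23]=1

[24, 1, 0, 3, 1, 0, 0, 0, 1, 0, 0, 0, 0, 6, 1, 0, 5, 1, 0, 2, 2, 2, 2, 1]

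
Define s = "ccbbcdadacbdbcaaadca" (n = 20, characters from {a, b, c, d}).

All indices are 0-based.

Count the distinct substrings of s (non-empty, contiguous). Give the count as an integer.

sorted suffixes:
  #0 SA[0]=19  'a'
  #1 SA[1]=14  'aaadca'
  #2 SA[2]=15  'aadca'
  #3 SA[3]=8  'acbdbcaaadca'
  #4 SA[4]=6  'adacbdbcaaadca'
  #5 SA[5]=16  'adca'
  #6 SA[6]=2  'bbcdadacbdbcaaadca'
  #7 SA[7]=12  'bcaaadca'
  #8 SA[8]=3  'bcdadacbdbcaaadca'
  #9 SA[9]=10  'bdbcaaadca'
  #10 SA[10]=18  'ca'
  #11 SA[11]=13  'caaadca'
  #12 SA[12]=1  'cbbcdadacbdbcaaadca'
  #13 SA[13]=9  'cbdbcaaadca'
  #14 SA[14]=0  'ccbbcdadacbdbcaaadca'
  #15 SA[15]=4  'cdadacbdbcaaadca'
  #16 SA[16]=7  'dacbdbcaaadca'
  #17 SA[17]=5  'dadacbdbcaaadca'
  #18 SA[18]=11  'dbcaaadca'
  #19 SA[19]=17  'dca'

SA = [19, 14, 15, 8, 6, 16, 2, 12, 3, 10, 18, 13, 1, 9, 0, 4, 7, 5, 11, 17]
i: (SA[i-1],SA[i]) lcp shared
  1: (19,14) 1 'a'
  2: (14,15) 2 'aa'
  3: (15,8) 1 'a'
  4: (8,6) 1 'a'
  5: (6,16) 2 'ad'
  6: (16,2) 0 ''
  7: (2,12) 1 'b'
  8: (12,3) 2 'bc'
  9: (3,10) 1 'b'
  10: (10,18) 0 ''
  11: (18,13) 2 'ca'
  12: (13,1) 1 'c'
  13: (1,9) 2 'cb'
  14: (9,0) 1 'c'
  15: (0,4) 1 'c'
  16: (4,7) 0 ''
  17: (7,5) 2 'da'
  18: (5,11) 1 'd'
  19: (11,17) 1 'd'

n(n+1)/2 = 20·21/2 = 210
Σ LCP = 0 + 1 + 2 + 1 + 1 + 2 + 0 + 1 + 2 + 1 + 0 + 2 + 1 + 2 + 1 + 1 + 0 + 2 + 1 + 1 = 22
distinct = 210 − 22 = 188

188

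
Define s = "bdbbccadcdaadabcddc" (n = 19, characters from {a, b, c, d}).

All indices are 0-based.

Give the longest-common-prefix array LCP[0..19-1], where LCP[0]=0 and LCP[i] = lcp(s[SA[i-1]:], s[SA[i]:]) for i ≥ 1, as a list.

[0, 1, 1, 2, 0, 1, 2, 1, 0, 1, 1, 1, 2, 0, 2, 1, 1, 2, 1]

rank→(start, suffix):
  0 → (10, 'aadabcddc')
  1 → (13, 'abcddc')
  2 → (11, 'adabcddc')
  3 → (6, 'adcdaadabcddc')
  4 → (2, 'bbccadcdaadabcddc')
  5 → (3, 'bccadcdaadabcddc')
  6 → (14, 'bcddc')
  7 → (0, 'bdbbccadcdaadabcddc')
  8 → (18, 'c')
  9 → (5, 'cadcdaadabcddc')
  10 → (4, 'ccadcdaadabcddc')
  11 → (8, 'cdaadabcddc')
  12 → (15, 'cddc')
  13 → (9, 'daadabcddc')
  14 → (12, 'dabcddc')
  15 → (1, 'dbbccadcdaadabcddc')
  16 → (17, 'dc')
  17 → (7, 'dcdaadabcddc')
  18 → (16, 'ddc')

SA = [10, 13, 11, 6, 2, 3, 14, 0, 18, 5, 4, 8, 15, 9, 12, 1, 17, 7, 16]
i: (SA[i-1],SA[i]) lcp shared
  1: (10,13) 1 'a'
  2: (13,11) 1 'a'
  3: (11,6) 2 'ad'
  4: (6,2) 0 ''
  5: (2,3) 1 'b'
  6: (3,14) 2 'bc'
  7: (14,0) 1 'b'
  8: (0,18) 0 ''
  9: (18,5) 1 'c'
  10: (5,4) 1 'c'
  11: (4,8) 1 'c'
  12: (8,15) 2 'cd'
  13: (15,9) 0 ''
  14: (9,12) 2 'da'
  15: (12,1) 1 'd'
  16: (1,17) 1 'd'
  17: (17,7) 2 'dc'
  18: (7,16) 1 'd'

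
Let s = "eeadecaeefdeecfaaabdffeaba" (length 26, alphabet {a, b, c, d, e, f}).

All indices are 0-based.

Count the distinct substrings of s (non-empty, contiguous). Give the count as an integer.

rank | idx | suffix
   0 |  25 | a
   1 |  15 | aaabdffeaba
   2 |  16 | aabdffeaba
   3 |  23 | aba
   4 |  17 | abdffeaba
   5 |   2 | adecaeefdeecfaaabdffeaba
   6 |   6 | aeefdeecfaaabdffeaba
   7 |  24 | ba
   8 |  18 | bdffeaba
   9 |   5 | caeefdeecfaaabdffeaba
  10 |  13 | cfaaabdffeaba
  11 |   3 | decaeefdeecfaaabdffeaba
  12 |  10 | deecfaaabdffeaba
  13 |  19 | dffeaba
  14 |  22 | eaba
  15 |   1 | eadecaeefdeecfaaabdffeaba
  16 |   4 | ecaeefdeecfaaabdffeaba
  17 |  12 | ecfaaabdffeaba
  18 |   0 | eeadecaeefdeecfaaabdffeaba
  19 |  11 | eecfaaabdffeaba
  20 |   7 | eefdeecfaaabdffeaba
  21 |   8 | efdeecfaaabdffeaba
  22 |  14 | faaabdffeaba
  23 |   9 | fdeecfaaabdffeaba
  24 |  21 | feaba
  25 |  20 | ffeaba

SA = [25, 15, 16, 23, 17, 2, 6, 24, 18, 5, 13, 3, 10, 19, 22, 1, 4, 12, 0, 11, 7, 8, 14, 9, 21, 20]
i: (SA[i-1],SA[i]) lcp shared
  1: (25,15) 1 'a'
  2: (15,16) 2 'aa'
  3: (16,23) 1 'a'
  4: (23,17) 2 'ab'
  5: (17,2) 1 'a'
  6: (2,6) 1 'a'
  7: (6,24) 0 ''
  8: (24,18) 1 'b'
  9: (18,5) 0 ''
  10: (5,13) 1 'c'
  11: (13,3) 0 ''
  12: (3,10) 2 'de'
  13: (10,19) 1 'd'
  14: (19,22) 0 ''
  15: (22,1) 2 'ea'
  16: (1,4) 1 'e'
  17: (4,12) 2 'ec'
  18: (12,0) 1 'e'
  19: (0,11) 2 'ee'
  20: (11,7) 2 'ee'
  21: (7,8) 1 'e'
  22: (8,14) 0 ''
  23: (14,9) 1 'f'
  24: (9,21) 1 'f'
  25: (21,20) 1 'f'

n(n+1)/2 = 26·27/2 = 351
Σ LCP = 0 + 1 + 2 + 1 + 2 + 1 + 1 + 0 + 1 + 0 + 1 + 0 + 2 + 1 + 0 + 2 + 1 + 2 + 1 + 2 + 2 + 1 + 0 + 1 + 1 + 1 = 27
distinct = 351 − 27 = 324

324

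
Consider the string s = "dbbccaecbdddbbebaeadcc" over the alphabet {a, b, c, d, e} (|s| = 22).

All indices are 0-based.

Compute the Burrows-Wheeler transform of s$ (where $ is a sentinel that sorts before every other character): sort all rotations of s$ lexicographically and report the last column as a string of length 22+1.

rank  rotation                 last
    0  $dbbccaecbdddbbebaeadcc  c
    1  adcc$dbbccaecbdddbbebae  e
    2  aeadcc$dbbccaecbdddbbeb  b
    3  aecbdddbbebaeadcc$dbbcc  c
    4  baeadcc$dbbccaecbdddbbe  e
    5  bbccaecbdddbbebaeadcc$d  d
    6  bbebaeadcc$dbbccaecbddd  d
    7  bccaecbdddbbebaeadcc$db  b
    8  bdddbbebaeadcc$dbbccaec  c
    9  bebaeadcc$dbbccaecbdddb  b
   10  c$dbbccaecbdddbbebaeadc  c
   11  caecbdddbbebaeadcc$dbbc  c
   12  cbdddbbebaeadcc$dbbccae  e
   13  cc$dbbccaecbdddbbebaead  d
   14  ccaecbdddbbebaeadcc$dbb  b
   15  dbbccaecbdddbbebaeadcc$  $
   16  dbbebaeadcc$dbbccaecbdd  d
   17  dcc$dbbccaecbdddbbebaea  a
   18  ddbbebaeadcc$dbbccaecbd  d
   19  dddbbebaeadcc$dbbccaecb  b
   20  eadcc$dbbccaecbdddbbeba  a
   21  ebaeadcc$dbbccaecbdddbb  b
   22  ecbdddbbebaeadcc$dbbcca  a

cebceddbcbccedb$dadbaba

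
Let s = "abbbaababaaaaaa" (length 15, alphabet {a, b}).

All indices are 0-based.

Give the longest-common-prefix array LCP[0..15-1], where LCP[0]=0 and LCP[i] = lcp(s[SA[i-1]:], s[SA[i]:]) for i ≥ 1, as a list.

[0, 1, 2, 3, 4, 5, 2, 1, 3, 2, 0, 3, 2, 1, 2]

rank | idx | suffix
   0 |  14 | a
   1 |  13 | aa
   2 |  12 | aaa
   3 |  11 | aaaa
   4 |  10 | aaaaa
   5 |   9 | aaaaaa
   6 |   4 | aababaaaaaa
   7 |   7 | abaaaaaa
   8 |   5 | ababaaaaaa
   9 |   0 | abbbaababaaaaaa
  10 |   8 | baaaaaa
  11 |   3 | baababaaaaaa
  12 |   6 | babaaaaaa
  13 |   2 | bbaababaaaaaa
  14 |   1 | bbbaababaaaaaa

SA = [14, 13, 12, 11, 10, 9, 4, 7, 5, 0, 8, 3, 6, 2, 1]
rank  pair      lcp
   1  s[14:],s[13:]  1  'a'
   2  s[13:],s[12:]  2  'aa'
   3  s[12:],s[11:]  3  'aaa'
   4  s[11:],s[10:]  4  'aaaa'
   5  s[10:],s[9:]  5  'aaaaa'
   6  s[9:],s[4:]  2  'aa'
   7  s[4:],s[7:]  1  'a'
   8  s[7:],s[5:]  3  'aba'
   9  s[5:],s[0:]  2  'ab'
  10  s[0:],s[8:]  0  ''
  11  s[8:],s[3:]  3  'baa'
  12  s[3:],s[6:]  2  'ba'
  13  s[6:],s[2:]  1  'b'
  14  s[2:],s[1:]  2  'bb'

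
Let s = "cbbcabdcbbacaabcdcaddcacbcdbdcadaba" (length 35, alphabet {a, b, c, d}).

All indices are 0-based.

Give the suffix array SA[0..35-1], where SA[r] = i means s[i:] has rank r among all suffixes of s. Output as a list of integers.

sorted suffixes:
  #0 SA[0]=34  'a'
  #1 SA[1]=12  'aabcdcaddcacbcdbdcadaba'
  #2 SA[2]=32  'aba'
  #3 SA[3]=13  'abcdcaddcacbcdbdcadaba'
  #4 SA[4]=4  'abdcbbacaabcdcaddcacbcdbdcadaba'
  #5 SA[5]=10  'acaabcdcaddcacbcdbdcadaba'
  #6 SA[6]=22  'acbcdbdcadaba'
  #7 SA[7]=30  'adaba'
  #8 SA[8]=18  'addcacbcdbdcadaba'
  #9 SA[9]=33  'ba'
  #10 SA[10]=9  'bacaabcdcaddcacbcdbdcadaba'
  #11 SA[11]=8  'bbacaabcdcaddcacbcdbdcadaba'
  #12 SA[12]=1  'bbcabdcbbacaabcdcaddcacbcdbdcadaba'
  #13 SA[13]=2  'bcabdcbbacaabcdcaddcacbcdbdcadaba'
  #14 SA[14]=24  'bcdbdcadaba'
  #15 SA[15]=14  'bcdcaddcacbcdbdcadaba'
  #16 SA[16]=27  'bdcadaba'
  #17 SA[17]=5  'bdcbbacaabcdcaddcacbcdbdcadaba'
  #18 SA[18]=11  'caabcdcaddcacbcdbdcadaba'
  #19 SA[19]=3  'cabdcbbacaabcdcaddcacbcdbdcadaba'
  #20 SA[20]=21  'cacbcdbdcadaba'
  #21 SA[21]=29  'cadaba'
  #22 SA[22]=17  'caddcacbcdbdcadaba'
  #23 SA[23]=7  'cbbacaabcdcaddcacbcdbdcadaba'
  #24 SA[24]=0  'cbbcabdcbbacaabcdcaddcacbcdbdcadaba'
  #25 SA[25]=23  'cbcdbdcadaba'
  #26 SA[26]=25  'cdbdcadaba'
  #27 SA[27]=15  'cdcaddcacbcdbdcadaba'
  #28 SA[28]=31  'daba'
  #29 SA[29]=26  'dbdcadaba'
  #30 SA[30]=20  'dcacbcdbdcadaba'
  #31 SA[31]=28  'dcadaba'
  #32 SA[32]=16  'dcaddcacbcdbdcadaba'
  #33 SA[33]=6  'dcbbacaabcdcaddcacbcdbdcadaba'
  #34 SA[34]=19  'ddcacbcdbdcadaba'

[34, 12, 32, 13, 4, 10, 22, 30, 18, 33, 9, 8, 1, 2, 24, 14, 27, 5, 11, 3, 21, 29, 17, 7, 0, 23, 25, 15, 31, 26, 20, 28, 16, 6, 19]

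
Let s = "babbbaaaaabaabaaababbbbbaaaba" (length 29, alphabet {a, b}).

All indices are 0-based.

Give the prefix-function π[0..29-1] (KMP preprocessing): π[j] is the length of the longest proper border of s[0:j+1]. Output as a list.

[0, 0, 1, 1, 1, 2, 0, 0, 0, 0, 1, 2, 0, 1, 2, 0, 0, 1, 2, 3, 4, 5, 1, 1, 2, 0, 0, 1, 2]

π[0] = 0
j=1 s[j]='a': π[1]=0 (border '')
j=2 s[j]='b': π[2]=1 (border 'b')
j=3 s[j]='b': k: 1→0; π[3]=1 (border 'b')
j=4 s[j]='b': k: 1→0; π[4]=1 (border 'b')
j=5 s[j]='a': π[5]=2 (border 'ba')
j=6 s[j]='a': k: 2→0; π[6]=0 (border '')
j=7 s[j]='a': π[7]=0 (border '')
j=8 s[j]='a': π[8]=0 (border '')
j=9 s[j]='a': π[9]=0 (border '')
j=10 s[j]='b': π[10]=1 (border 'b')
j=11 s[j]='a': π[11]=2 (border 'ba')
j=12 s[j]='a': k: 2→0; π[12]=0 (border '')
j=13 s[j]='b': π[13]=1 (border 'b')
j=14 s[j]='a': π[14]=2 (border 'ba')
j=15 s[j]='a': k: 2→0; π[15]=0 (border '')
j=16 s[j]='a': π[16]=0 (border '')
j=17 s[j]='b': π[17]=1 (border 'b')
j=18 s[j]='a': π[18]=2 (border 'ba')
j=19 s[j]='b': π[19]=3 (border 'bab')
j=20 s[j]='b': π[20]=4 (border 'babb')
j=21 s[j]='b': π[21]=5 (border 'babbb')
j=22 s[j]='b': k: 5→1→0; π[22]=1 (border 'b')
j=23 s[j]='b': k: 1→0; π[23]=1 (border 'b')
j=24 s[j]='a': π[24]=2 (border 'ba')
j=25 s[j]='a': k: 2→0; π[25]=0 (border '')
j=26 s[j]='a': π[26]=0 (border '')
j=27 s[j]='b': π[27]=1 (border 'b')
j=28 s[j]='a': π[28]=2 (border 'ba')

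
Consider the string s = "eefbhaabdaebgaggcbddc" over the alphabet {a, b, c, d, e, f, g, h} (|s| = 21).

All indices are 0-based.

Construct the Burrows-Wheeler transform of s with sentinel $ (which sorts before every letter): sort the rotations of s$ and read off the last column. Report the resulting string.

chadgacefdgbdba$eebgab

rank  rotation                last
    0  $eefbhaabdaebgaggcbddc  c
    1  aabdaebgaggcbddc$eefbh  h
    2  abdaebgaggcbddc$eefbha  a
    3  aebgaggcbddc$eefbhaabd  d
    4  aggcbddc$eefbhaabdaebg  g
    5  bdaebgaggcbddc$eefbhaa  a
    6  bddc$eefbhaabdaebgaggc  c
    7  bgaggcbddc$eefbhaabdae  e
    8  bhaabdaebgaggcbddc$eef  f
    9  c$eefbhaabdaebgaggcbdd  d
   10  cbddc$eefbhaabdaebgagg  g
   11  daebgaggcbddc$eefbhaab  b
   12  dc$eefbhaabdaebgaggcbd  d
   13  ddc$eefbhaabdaebgaggcb  b
   14  ebgaggcbddc$eefbhaabda  a
   15  eefbhaabdaebgaggcbddc$  $
   16  efbhaabdaebgaggcbddc$e  e
   17  fbhaabdaebgaggcbddc$ee  e
   18  gaggcbddc$eefbhaabdaeb  b
   19  gcbddc$eefbhaabdaebgag  g
   20  ggcbddc$eefbhaabdaebga  a
   21  haabdaebgaggcbddc$eefb  b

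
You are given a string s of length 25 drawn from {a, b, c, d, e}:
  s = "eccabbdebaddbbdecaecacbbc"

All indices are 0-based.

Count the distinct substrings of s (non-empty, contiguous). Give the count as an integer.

293

rank→(start, suffix):
  0 → (3, 'abbdebaddbbdecaecacbbc')
  1 → (20, 'acbbc')
  2 → (9, 'addbbdecaecacbbc')
  3 → (17, 'aecacbbc')
  4 → (8, 'baddbbdecaecacbbc')
  5 → (22, 'bbc')
  6 → (4, 'bbdebaddbbdecaecacbbc')
  7 → (12, 'bbdecaecacbbc')
  8 → (23, 'bc')
  9 → (5, 'bdebaddbbdecaecacbbc')
  10 → (13, 'bdecaecacbbc')
  11 → (24, 'c')
  12 → (2, 'cabbdebaddbbdecaecacbbc')
  13 → (19, 'cacbbc')
  14 → (16, 'caecacbbc')
  15 → (21, 'cbbc')
  16 → (1, 'ccabbdebaddbbdecaecacbbc')
  17 → (11, 'dbbdecaecacbbc')
  18 → (10, 'ddbbdecaecacbbc')
  19 → (6, 'debaddbbdecaecacbbc')
  20 → (14, 'decaecacbbc')
  21 → (7, 'ebaddbbdecaecacbbc')
  22 → (18, 'ecacbbc')
  23 → (15, 'ecaecacbbc')
  24 → (0, 'eccabbdebaddbbdecaecacbbc')

SA = [3, 20, 9, 17, 8, 22, 4, 12, 23, 5, 13, 24, 2, 19, 16, 21, 1, 11, 10, 6, 14, 7, 18, 15, 0]
i: (SA[i-1],SA[i]) lcp shared
  1: (3,20) 1 'a'
  2: (20,9) 1 'a'
  3: (9,17) 1 'a'
  4: (17,8) 0 ''
  5: (8,22) 1 'b'
  6: (22,4) 2 'bb'
  7: (4,12) 4 'bbde'
  8: (12,23) 1 'b'
  9: (23,5) 1 'b'
  10: (5,13) 3 'bde'
  11: (13,24) 0 ''
  12: (24,2) 1 'c'
  13: (2,19) 2 'ca'
  14: (19,16) 2 'ca'
  15: (16,21) 1 'c'
  16: (21,1) 1 'c'
  17: (1,11) 0 ''
  18: (11,10) 1 'd'
  19: (10,6) 1 'd'
  20: (6,14) 2 'de'
  21: (14,7) 0 ''
  22: (7,18) 1 'e'
  23: (18,15) 3 'eca'
  24: (15,0) 2 'ec'

n(n+1)/2 = 25·26/2 = 325
Σ LCP = 0 + 1 + 1 + 1 + 0 + 1 + 2 + 4 + 1 + 1 + 3 + 0 + 1 + 2 + 2 + 1 + 1 + 0 + 1 + 1 + 2 + 0 + 1 + 3 + 2 = 32
distinct = 325 − 32 = 293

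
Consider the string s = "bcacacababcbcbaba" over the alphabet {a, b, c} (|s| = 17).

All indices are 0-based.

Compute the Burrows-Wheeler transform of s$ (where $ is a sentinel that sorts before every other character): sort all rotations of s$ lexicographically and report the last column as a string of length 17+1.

abbcbccaca$caaabbb

rank  rotation            last
    0  $bcacacababcbcbaba  a
    1  a$bcacacababcbcbab  b
    2  aba$bcacacababcbcb  b
    3  ababcbcbaba$bcacac  c
    4  abcbcbaba$bcacacab  b
    5  acababcbcbaba$bcac  c
    6  acacababcbcbaba$bc  c
    7  ba$bcacacababcbcba  a
    8  baba$bcacacababcbc  c
    9  babcbcbaba$bcacaca  a
   10  bcacacababcbcbaba$  $
   11  bcbaba$bcacacababc  c
   12  bcbcbaba$bcacacaba  a
   13  cababcbcbaba$bcaca  a
   14  cacababcbcbaba$bca  a
   15  cacacababcbcbaba$b  b
   16  cbaba$bcacacababcb  b
   17  cbcbaba$bcacacabab  b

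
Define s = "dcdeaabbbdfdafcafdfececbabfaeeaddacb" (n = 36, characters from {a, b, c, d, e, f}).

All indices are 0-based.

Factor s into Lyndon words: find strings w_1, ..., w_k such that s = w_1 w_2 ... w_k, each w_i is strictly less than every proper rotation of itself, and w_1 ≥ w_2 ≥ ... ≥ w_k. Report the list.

["d", "cde", "aabbbdfdafcafdfececbabfaeeaddacb"]

emit factor 1: 'd' (i=0, period=1)
emit factor 2: 'cde' (i=1, period=3)
emit factor 3: 'aabbbdfdafcafdfececbabfaeeaddacb' (i=4, period=32)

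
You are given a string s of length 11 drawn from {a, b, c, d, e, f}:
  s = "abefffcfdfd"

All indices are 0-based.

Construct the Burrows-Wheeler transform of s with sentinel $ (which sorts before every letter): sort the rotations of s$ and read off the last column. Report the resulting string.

d$afffbfdcfe

rank  rotation      last
    0  $abefffcfdfd  d
    1  abefffcfdfd$  $
    2  befffcfdfd$a  a
    3  cfdfd$abefff  f
    4  d$abefffcfdf  f
    5  dfd$abefffcf  f
    6  efffcfdfd$ab  b
    7  fcfdfd$abeff  f
    8  fd$abefffcfd  d
    9  fdfd$abefffc  c
   10  ffcfdfd$abef  f
   11  fffcfdfd$abe  e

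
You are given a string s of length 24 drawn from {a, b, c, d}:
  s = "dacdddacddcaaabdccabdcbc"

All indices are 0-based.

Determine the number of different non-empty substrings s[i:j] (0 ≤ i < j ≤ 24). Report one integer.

rank | idx | suffix
   0 |  11 | aaabdccabdcbc
   1 |  12 | aabdccabdcbc
   2 |  18 | abdcbc
   3 |  13 | abdccabdcbc
   4 |   6 | acddcaaabdccabdcbc
   5 |   1 | acdddacddcaaabdccabdcbc
   6 |  22 | bc
   7 |  19 | bdcbc
   8 |  14 | bdccabdcbc
   9 |  23 | c
  10 |  10 | caaabdccabdcbc
  11 |  17 | cabdcbc
  12 |  21 | cbc
  13 |  16 | ccabdcbc
  14 |   7 | cddcaaabdccabdcbc
  15 |   2 | cdddacddcaaabdccabdcbc
  16 |   5 | dacddcaaabdccabdcbc
  17 |   0 | dacdddacddcaaabdccabdcbc
  18 |   9 | dcaaabdccabdcbc
  19 |  20 | dcbc
  20 |  15 | dccabdcbc
  21 |   4 | ddacddcaaabdccabdcbc
  22 |   8 | ddcaaabdccabdcbc
  23 |   3 | dddacddcaaabdccabdcbc

SA = [11, 12, 18, 13, 6, 1, 22, 19, 14, 23, 10, 17, 21, 16, 7, 2, 5, 0, 9, 20, 15, 4, 8, 3]
rank  pair      lcp
   1  s[11:],s[12:]  2  'aa'
   2  s[12:],s[18:]  1  'a'
   3  s[18:],s[13:]  4  'abdc'
   4  s[13:],s[6:]  1  'a'
   5  s[6:],s[1:]  4  'acdd'
   6  s[1:],s[22:]  0  ''
   7  s[22:],s[19:]  1  'b'
   8  s[19:],s[14:]  3  'bdc'
   9  s[14:],s[23:]  0  ''
  10  s[23:],s[10:]  1  'c'
  11  s[10:],s[17:]  2  'ca'
  12  s[17:],s[21:]  1  'c'
  13  s[21:],s[16:]  1  'c'
  14  s[16:],s[7:]  1  'c'
  15  s[7:],s[2:]  3  'cdd'
  16  s[2:],s[5:]  0  ''
  17  s[5:],s[0:]  5  'dacdd'
  18  s[0:],s[9:]  1  'd'
  19  s[9:],s[20:]  2  'dc'
  20  s[20:],s[15:]  2  'dc'
  21  s[15:],s[4:]  1  'd'
  22  s[4:],s[8:]  2  'dd'
  23  s[8:],s[3:]  2  'dd'

n(n+1)/2 = 24·25/2 = 300
Σ LCP = 0 + 2 + 1 + 4 + 1 + 4 + 0 + 1 + 3 + 0 + 1 + 2 + 1 + 1 + 1 + 3 + 0 + 5 + 1 + 2 + 2 + 1 + 2 + 2 = 40
distinct = 300 − 40 = 260

260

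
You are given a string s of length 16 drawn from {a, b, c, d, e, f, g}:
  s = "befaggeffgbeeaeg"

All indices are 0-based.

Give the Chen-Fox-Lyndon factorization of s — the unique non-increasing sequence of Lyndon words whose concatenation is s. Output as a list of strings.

emit factor 1: 'bef' (i=0, period=3)
emit factor 2: 'aggeffgbee' (i=3, period=10)
emit factor 3: 'aeg' (i=13, period=3)

["bef", "aggeffgbee", "aeg"]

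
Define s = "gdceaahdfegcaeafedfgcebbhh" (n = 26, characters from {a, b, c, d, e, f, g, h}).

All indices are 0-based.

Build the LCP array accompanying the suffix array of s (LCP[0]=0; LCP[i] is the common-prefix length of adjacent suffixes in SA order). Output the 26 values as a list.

[0, 1, 1, 1, 0, 1, 0, 1, 2, 0, 1, 2, 0, 2, 1, 1, 1, 0, 2, 1, 0, 2, 1, 0, 1, 1]

rank | idx | suffix
   0 |   4 | aahdfegcaeafedfgcebbhh
   1 |  12 | aeafedfgcebbhh
   2 |  14 | afedfgcebbhh
   3 |   5 | ahdfegcaeafedfgcebbhh
   4 |  22 | bbhh
   5 |  23 | bhh
   6 |  11 | caeafedfgcebbhh
   7 |   2 | ceaahdfegcaeafedfgcebbhh
   8 |  20 | cebbhh
   9 |   1 | dceaahdfegcaeafedfgcebbhh
  10 |   7 | dfegcaeafedfgcebbhh
  11 |  17 | dfgcebbhh
  12 |   3 | eaahdfegcaeafedfgcebbhh
  13 |  13 | eafedfgcebbhh
  14 |  21 | ebbhh
  15 |  16 | edfgcebbhh
  16 |   9 | egcaeafedfgcebbhh
  17 |  15 | fedfgcebbhh
  18 |   8 | fegcaeafedfgcebbhh
  19 |  18 | fgcebbhh
  20 |  10 | gcaeafedfgcebbhh
  21 |  19 | gcebbhh
  22 |   0 | gdceaahdfegcaeafedfgcebbhh
  23 |  25 | h
  24 |   6 | hdfegcaeafedfgcebbhh
  25 |  24 | hh

SA = [4, 12, 14, 5, 22, 23, 11, 2, 20, 1, 7, 17, 3, 13, 21, 16, 9, 15, 8, 18, 10, 19, 0, 25, 6, 24]
i: (SA[i-1],SA[i]) lcp shared
  1: (4,12) 1 'a'
  2: (12,14) 1 'a'
  3: (14,5) 1 'a'
  4: (5,22) 0 ''
  5: (22,23) 1 'b'
  6: (23,11) 0 ''
  7: (11,2) 1 'c'
  8: (2,20) 2 'ce'
  9: (20,1) 0 ''
  10: (1,7) 1 'd'
  11: (7,17) 2 'df'
  12: (17,3) 0 ''
  13: (3,13) 2 'ea'
  14: (13,21) 1 'e'
  15: (21,16) 1 'e'
  16: (16,9) 1 'e'
  17: (9,15) 0 ''
  18: (15,8) 2 'fe'
  19: (8,18) 1 'f'
  20: (18,10) 0 ''
  21: (10,19) 2 'gc'
  22: (19,0) 1 'g'
  23: (0,25) 0 ''
  24: (25,6) 1 'h'
  25: (6,24) 1 'h'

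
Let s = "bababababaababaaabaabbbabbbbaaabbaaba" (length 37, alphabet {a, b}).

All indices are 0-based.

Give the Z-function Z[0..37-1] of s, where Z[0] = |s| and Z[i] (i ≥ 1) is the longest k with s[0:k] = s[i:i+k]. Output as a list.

Z[0]=37
i=1: outside box; Z[1]=0
i=2: outside box; Z[2]=8 extend→box=[2,10)
i=3: min(r-i=7, Z[1]=0)=0; Z[3]=0
i=4: min(r-i=6, Z[2]=8)=6; Z[4]=6
i=5: min(r-i=5, Z[3]=0)=0; Z[5]=0
i=6: min(r-i=4, Z[4]=6)=4; Z[6]=4
i=7: min(r-i=3, Z[5]=0)=0; Z[7]=0
i=8: min(r-i=2, Z[6]=4)=2; Z[8]=2
i=9: min(r-i=1, Z[7]=0)=0; Z[9]=0
i=10: outside box; Z[10]=0
i=11: outside box; Z[11]=4 extend→box=[11,15)
i=12: min(r-i=3, Z[1]=0)=0; Z[12]=0
i=13: min(r-i=2, Z[2]=8)=2; Z[13]=2
i=14: min(r-i=1, Z[3]=0)=0; Z[14]=0
i=15: outside box; Z[15]=0
i=16: outside box; Z[16]=0
i=17: outside box; Z[17]=2 extend→box=[17,19)
i=18: min(r-i=1, Z[1]=0)=0; Z[18]=0
i=19: outside box; Z[19]=0
i=20: outside box; Z[20]=1 extend→box=[20,21)
i=21: outside box; Z[21]=1 extend→box=[21,22)
i=22: outside box; Z[22]=3 extend→box=[22,25)
i=23: min(r-i=2, Z[1]=0)=0; Z[23]=0
i=24: min(r-i=1, Z[2]=8)=1; Z[24]=1
i=25: outside box; Z[25]=1 extend→box=[25,26)
i=26: outside box; Z[26]=1 extend→box=[26,27)
i=27: outside box; Z[27]=2 extend→box=[27,29)
i=28: min(r-i=1, Z[1]=0)=0; Z[28]=0
i=29: outside box; Z[29]=0
i=30: outside box; Z[30]=0
i=31: outside box; Z[31]=1 extend→box=[31,32)
i=32: outside box; Z[32]=2 extend→box=[32,34)
i=33: min(r-i=1, Z[1]=0)=0; Z[33]=0
i=34: outside box; Z[34]=0
i=35: outside box; Z[35]=2 extend→box=[35,37)
i=36: min(r-i=1, Z[1]=0)=0; Z[36]=0

[37, 0, 8, 0, 6, 0, 4, 0, 2, 0, 0, 4, 0, 2, 0, 0, 0, 2, 0, 0, 1, 1, 3, 0, 1, 1, 1, 2, 0, 0, 0, 1, 2, 0, 0, 2, 0]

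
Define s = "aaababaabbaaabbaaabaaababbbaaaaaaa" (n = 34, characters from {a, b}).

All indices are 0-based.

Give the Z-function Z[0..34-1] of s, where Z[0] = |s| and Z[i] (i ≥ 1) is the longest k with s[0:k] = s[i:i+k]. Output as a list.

[34, 2, 1, 0, 1, 0, 2, 1, 0, 0, 4, 2, 1, 0, 0, 5, 2, 1, 0, 6, 2, 1, 0, 1, 0, 0, 0, 3, 3, 3, 3, 3, 2, 1]

Z[0]=34
i=1: i≥r, start 0; Z[1]=2 scan→box=[1,3)
i=2: min(r-i=1, Z[1]=2)=1; Z[2]=1
i=3: i≥r, start 0; Z[3]=0
i=4: i≥r, start 0; Z[4]=1 scan→box=[4,5)
i=5: i≥r, start 0; Z[5]=0
i=6: i≥r, start 0; Z[6]=2 scan→box=[6,8)
i=7: min(r-i=1, Z[1]=2)=1; Z[7]=1
i=8: i≥r, start 0; Z[8]=0
i=9: i≥r, start 0; Z[9]=0
i=10: i≥r, start 0; Z[10]=4 scan→box=[10,14)
i=11: min(r-i=3, Z[1]=2)=2; Z[11]=2
i=12: min(r-i=2, Z[2]=1)=1; Z[12]=1
i=13: min(r-i=1, Z[3]=0)=0; Z[13]=0
i=14: i≥r, start 0; Z[14]=0
i=15: i≥r, start 0; Z[15]=5 scan→box=[15,20)
i=16: min(r-i=4, Z[1]=2)=2; Z[16]=2
i=17: min(r-i=3, Z[2]=1)=1; Z[17]=1
i=18: min(r-i=2, Z[3]=0)=0; Z[18]=0
i=19: min(r-i=1, Z[4]=1)=1; Z[19]=6 scan→box=[19,25)
i=20: min(r-i=5, Z[1]=2)=2; Z[20]=2
i=21: min(r-i=4, Z[2]=1)=1; Z[21]=1
i=22: min(r-i=3, Z[3]=0)=0; Z[22]=0
i=23: min(r-i=2, Z[4]=1)=1; Z[23]=1
i=24: min(r-i=1, Z[5]=0)=0; Z[24]=0
i=25: i≥r, start 0; Z[25]=0
i=26: i≥r, start 0; Z[26]=0
i=27: i≥r, start 0; Z[27]=3 scan→box=[27,30)
i=28: min(r-i=2, Z[1]=2)=2; Z[28]=3 scan→box=[28,31)
i=29: min(r-i=2, Z[1]=2)=2; Z[29]=3 scan→box=[29,32)
i=30: min(r-i=2, Z[1]=2)=2; Z[30]=3 scan→box=[30,33)
i=31: min(r-i=2, Z[1]=2)=2; Z[31]=3 scan→box=[31,34)
i=32: min(r-i=2, Z[1]=2)=2; Z[32]=2
i=33: min(r-i=1, Z[2]=1)=1; Z[33]=1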